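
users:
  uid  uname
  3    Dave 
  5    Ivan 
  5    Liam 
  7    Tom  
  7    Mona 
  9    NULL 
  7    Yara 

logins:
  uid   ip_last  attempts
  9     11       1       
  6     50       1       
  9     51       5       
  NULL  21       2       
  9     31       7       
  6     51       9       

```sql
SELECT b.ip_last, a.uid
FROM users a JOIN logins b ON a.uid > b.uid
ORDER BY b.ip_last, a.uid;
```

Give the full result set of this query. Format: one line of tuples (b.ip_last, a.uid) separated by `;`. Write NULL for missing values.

(50, 7); (50, 7); (50, 7); (50, 9); (51, 7); (51, 7); (51, 7); (51, 9)

INNER JOIN keeps only pairs where the ON condition holds.
Matching on a.uid > b.uid. A NULL in a compared column never satisfies the condition.
- a[0] uid=3 → no match; dropped.
- a[1] uid=5 → no match; dropped.
- a[2] uid=5 → no match; dropped.
- a[3] uid=7 → 2 match(es) in b → 2 row(s).
- a[4] uid=7 → 2 match(es) in b → 2 row(s).
- a[5] uid=9 → 2 match(es) in b → 2 row(s).
- a[6] uid=7 → 2 match(es) in b → 2 row(s).
After projecting and ordering:
b.ip_last | a.uid
50 | 7
50 | 7
50 | 7
50 | 9
51 | 7
51 | 7
51 | 7
51 | 9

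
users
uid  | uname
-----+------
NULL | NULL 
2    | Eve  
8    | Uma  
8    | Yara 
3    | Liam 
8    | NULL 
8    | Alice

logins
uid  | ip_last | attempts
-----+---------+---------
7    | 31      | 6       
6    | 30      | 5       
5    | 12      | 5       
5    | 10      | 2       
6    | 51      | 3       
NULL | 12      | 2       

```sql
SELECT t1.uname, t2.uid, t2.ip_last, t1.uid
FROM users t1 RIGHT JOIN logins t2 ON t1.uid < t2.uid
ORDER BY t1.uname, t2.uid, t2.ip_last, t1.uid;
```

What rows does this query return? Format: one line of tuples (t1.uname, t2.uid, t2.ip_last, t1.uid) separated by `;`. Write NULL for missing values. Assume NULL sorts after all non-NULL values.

(Eve, 5, 10, 2); (Eve, 5, 12, 2); (Eve, 6, 30, 2); (Eve, 6, 51, 2); (Eve, 7, 31, 2); (Liam, 5, 10, 3); (Liam, 5, 12, 3); (Liam, 6, 30, 3); (Liam, 6, 51, 3); (Liam, 7, 31, 3); (NULL, NULL, 12, NULL)

RIGHT JOIN keeps every row from `logins`; unmatched rows get NULL for `users`'s columns.
Matching on t1.uid < t2.uid. A NULL in a compared column never satisfies the condition.
Matched pairs: 10; unmatched t2 rows kept: 1.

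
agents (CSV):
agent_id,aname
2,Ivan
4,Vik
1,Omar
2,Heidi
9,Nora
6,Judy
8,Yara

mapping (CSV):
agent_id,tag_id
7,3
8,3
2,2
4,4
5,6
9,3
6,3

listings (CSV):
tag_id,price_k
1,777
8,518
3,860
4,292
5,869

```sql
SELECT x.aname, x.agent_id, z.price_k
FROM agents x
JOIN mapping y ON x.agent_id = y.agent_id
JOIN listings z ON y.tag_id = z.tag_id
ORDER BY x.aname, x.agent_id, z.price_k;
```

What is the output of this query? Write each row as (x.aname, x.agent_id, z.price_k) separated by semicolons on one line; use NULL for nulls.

(Judy, 6, 860); (Nora, 9, 860); (Vik, 4, 292); (Yara, 8, 860)

Joins associate left-to-right: agents INNER JOIN mapping on agent_id gives 6 intermediate row(s).
Then INNER JOIN `listings z` on tag_id: keep only rows whose y.tag_id appears in z.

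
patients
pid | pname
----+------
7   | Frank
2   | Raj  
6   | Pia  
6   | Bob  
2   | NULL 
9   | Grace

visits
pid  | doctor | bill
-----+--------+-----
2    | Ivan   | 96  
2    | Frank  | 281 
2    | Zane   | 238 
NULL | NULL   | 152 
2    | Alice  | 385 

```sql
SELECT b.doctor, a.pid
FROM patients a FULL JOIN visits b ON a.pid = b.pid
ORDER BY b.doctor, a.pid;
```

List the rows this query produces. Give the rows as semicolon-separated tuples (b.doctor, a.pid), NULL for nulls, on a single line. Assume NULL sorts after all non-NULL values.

FULL OUTER JOIN keeps every row from both sides; unmatched rows get NULL for the other side's columns.
Matching on a.pid = b.pid. A NULL in a compared column never satisfies the condition.
- a (pid=7) has no partner → padded with NULL.
- a (pid=2) pairs with 4 row(s) of b.
- a (pid=6) has no partner → padded with NULL.
- a (pid=6) has no partner → padded with NULL.
- a (pid=2) pairs with 4 row(s) of b.
- a (pid=9) has no partner → padded with NULL.
- 1 row(s) from b found no a partner → padded with NULL.

(Alice, 2); (Alice, 2); (Frank, 2); (Frank, 2); (Ivan, 2); (Ivan, 2); (Zane, 2); (Zane, 2); (NULL, 6); (NULL, 6); (NULL, 7); (NULL, 9); (NULL, NULL)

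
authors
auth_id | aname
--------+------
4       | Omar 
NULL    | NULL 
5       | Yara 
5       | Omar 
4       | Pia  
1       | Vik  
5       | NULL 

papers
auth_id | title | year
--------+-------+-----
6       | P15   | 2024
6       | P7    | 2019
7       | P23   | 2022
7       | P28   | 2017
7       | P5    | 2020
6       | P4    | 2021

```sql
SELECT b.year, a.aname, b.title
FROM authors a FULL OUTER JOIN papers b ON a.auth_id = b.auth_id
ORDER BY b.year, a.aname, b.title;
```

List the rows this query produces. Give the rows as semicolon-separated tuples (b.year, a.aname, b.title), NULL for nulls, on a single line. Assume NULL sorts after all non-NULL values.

FULL OUTER JOIN keeps every row from both sides; unmatched rows get NULL for the other side's columns.
Matching on a.auth_id = b.auth_id. A NULL in a compared column never satisfies the condition.
Matched pairs: 0; unmatched a rows kept: 7; unmatched b rows kept: 6.

(2017, NULL, P28); (2019, NULL, P7); (2020, NULL, P5); (2021, NULL, P4); (2022, NULL, P23); (2024, NULL, P15); (NULL, Omar, NULL); (NULL, Omar, NULL); (NULL, Pia, NULL); (NULL, Vik, NULL); (NULL, Yara, NULL); (NULL, NULL, NULL); (NULL, NULL, NULL)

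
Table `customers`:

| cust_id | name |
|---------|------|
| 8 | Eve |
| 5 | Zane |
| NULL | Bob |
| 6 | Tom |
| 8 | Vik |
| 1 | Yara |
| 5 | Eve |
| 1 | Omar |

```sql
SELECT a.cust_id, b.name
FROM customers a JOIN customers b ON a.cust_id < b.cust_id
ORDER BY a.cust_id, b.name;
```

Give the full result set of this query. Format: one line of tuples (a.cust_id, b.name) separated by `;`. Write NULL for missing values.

(1, Eve); (1, Eve); (1, Eve); (1, Eve); (1, Tom); (1, Tom); (1, Vik); (1, Vik); (1, Zane); (1, Zane); (5, Eve); (5, Eve); (5, Tom); (5, Tom); (5, Vik); (5, Vik); (6, Eve); (6, Vik)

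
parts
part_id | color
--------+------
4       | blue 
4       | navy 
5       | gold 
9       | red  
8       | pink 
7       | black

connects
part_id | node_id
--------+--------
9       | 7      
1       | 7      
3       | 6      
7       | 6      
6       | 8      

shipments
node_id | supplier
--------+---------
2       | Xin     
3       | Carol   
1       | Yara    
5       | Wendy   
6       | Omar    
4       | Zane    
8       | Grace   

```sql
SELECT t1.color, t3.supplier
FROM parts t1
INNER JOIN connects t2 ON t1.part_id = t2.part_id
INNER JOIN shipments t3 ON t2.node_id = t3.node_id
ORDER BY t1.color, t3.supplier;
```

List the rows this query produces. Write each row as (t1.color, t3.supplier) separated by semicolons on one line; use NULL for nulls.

(black, Omar)

Evaluate left to right. First `parts t1 INNER JOIN connects t2` on part_id: 2 row(s).
Then INNER JOIN `shipments t3` on node_id: keep only rows whose t2.node_id appears in t3.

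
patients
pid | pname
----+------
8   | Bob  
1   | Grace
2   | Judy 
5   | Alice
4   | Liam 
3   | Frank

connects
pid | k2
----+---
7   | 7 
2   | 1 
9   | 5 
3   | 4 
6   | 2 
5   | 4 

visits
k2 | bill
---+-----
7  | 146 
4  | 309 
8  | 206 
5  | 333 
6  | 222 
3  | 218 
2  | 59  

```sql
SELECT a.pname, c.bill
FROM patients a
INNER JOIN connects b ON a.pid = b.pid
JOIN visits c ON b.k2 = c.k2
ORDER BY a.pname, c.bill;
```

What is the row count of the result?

Step 1 — a INNER JOIN b on pid → 3 row(s).
Then INNER JOIN `visits c` on k2: keep only rows whose b.k2 appears in c.
Result: 2 row(s).

2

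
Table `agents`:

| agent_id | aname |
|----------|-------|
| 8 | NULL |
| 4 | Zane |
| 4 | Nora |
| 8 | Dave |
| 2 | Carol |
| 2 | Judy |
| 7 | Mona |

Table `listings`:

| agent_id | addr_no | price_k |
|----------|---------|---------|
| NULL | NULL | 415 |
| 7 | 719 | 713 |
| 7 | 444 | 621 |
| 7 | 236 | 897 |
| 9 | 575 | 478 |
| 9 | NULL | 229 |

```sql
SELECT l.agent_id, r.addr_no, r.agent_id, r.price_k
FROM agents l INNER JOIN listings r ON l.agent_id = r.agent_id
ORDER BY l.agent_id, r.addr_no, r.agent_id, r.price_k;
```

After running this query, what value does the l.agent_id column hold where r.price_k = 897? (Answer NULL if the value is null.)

7

INNER JOIN keeps only pairs where the ON condition holds.
Matching on l.agent_id = r.agent_id. A NULL in a compared column never satisfies the condition.
Matched pairs: 3.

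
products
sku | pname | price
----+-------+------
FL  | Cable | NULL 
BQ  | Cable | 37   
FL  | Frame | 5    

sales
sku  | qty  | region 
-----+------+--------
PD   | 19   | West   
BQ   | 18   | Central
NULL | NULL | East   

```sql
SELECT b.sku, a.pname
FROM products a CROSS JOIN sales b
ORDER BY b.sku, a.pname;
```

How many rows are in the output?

9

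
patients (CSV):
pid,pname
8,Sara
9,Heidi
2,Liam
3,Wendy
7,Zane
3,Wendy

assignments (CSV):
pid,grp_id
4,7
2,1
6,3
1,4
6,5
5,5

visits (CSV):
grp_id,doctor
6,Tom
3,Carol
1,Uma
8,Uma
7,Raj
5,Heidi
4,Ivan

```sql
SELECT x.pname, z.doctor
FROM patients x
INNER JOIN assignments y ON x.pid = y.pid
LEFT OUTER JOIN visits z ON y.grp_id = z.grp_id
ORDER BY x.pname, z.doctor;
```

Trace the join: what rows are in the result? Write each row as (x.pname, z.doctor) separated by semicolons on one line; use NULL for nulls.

(Liam, Uma)

Step 1 — x INNER JOIN y on pid → 1 row(s).
Then LEFT JOIN `visits z` on grp_id: each of those 1 rows is kept; rows whose y.grp_id has no match in z get NULL for z's columns.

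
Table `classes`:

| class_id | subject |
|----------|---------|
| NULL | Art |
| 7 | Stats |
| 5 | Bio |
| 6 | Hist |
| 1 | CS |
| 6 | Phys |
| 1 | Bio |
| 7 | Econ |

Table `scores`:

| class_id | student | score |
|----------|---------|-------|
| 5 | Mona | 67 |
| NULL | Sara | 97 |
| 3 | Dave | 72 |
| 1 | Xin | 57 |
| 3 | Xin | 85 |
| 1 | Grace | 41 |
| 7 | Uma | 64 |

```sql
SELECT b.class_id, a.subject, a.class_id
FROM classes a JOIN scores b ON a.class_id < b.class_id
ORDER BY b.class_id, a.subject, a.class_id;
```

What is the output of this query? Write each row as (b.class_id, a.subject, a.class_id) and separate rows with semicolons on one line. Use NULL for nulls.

INNER JOIN keeps only pairs where the ON condition holds.
Matching on a.class_id < b.class_id. A NULL in a compared column never satisfies the condition.
- a[0] class_id=NULL → no match; dropped.
- a[1] class_id=7 → no match; dropped.
- a[2] class_id=5 → 1 match(es) in b → 1 row(s).
- a[3] class_id=6 → 1 match(es) in b → 1 row(s).
- a[4] class_id=1 → 4 match(es) in b → 4 row(s).
- a[5] class_id=6 → 1 match(es) in b → 1 row(s).
- a[6] class_id=1 → 4 match(es) in b → 4 row(s).
- a[7] class_id=7 → no match; dropped.

(3, Bio, 1); (3, Bio, 1); (3, CS, 1); (3, CS, 1); (5, Bio, 1); (5, CS, 1); (7, Bio, 1); (7, Bio, 5); (7, CS, 1); (7, Hist, 6); (7, Phys, 6)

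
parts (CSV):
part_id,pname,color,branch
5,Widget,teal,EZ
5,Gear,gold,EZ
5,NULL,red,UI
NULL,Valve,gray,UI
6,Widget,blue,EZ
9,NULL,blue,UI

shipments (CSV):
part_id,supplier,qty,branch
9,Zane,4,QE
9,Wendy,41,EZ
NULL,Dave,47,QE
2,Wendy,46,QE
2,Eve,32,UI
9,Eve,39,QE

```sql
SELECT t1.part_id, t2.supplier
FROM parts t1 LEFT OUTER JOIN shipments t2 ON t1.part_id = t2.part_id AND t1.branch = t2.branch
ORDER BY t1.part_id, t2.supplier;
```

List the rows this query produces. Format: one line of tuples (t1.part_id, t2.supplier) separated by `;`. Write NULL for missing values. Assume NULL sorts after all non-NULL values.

(5, NULL); (5, NULL); (5, NULL); (6, NULL); (9, NULL); (NULL, NULL)

LEFT JOIN keeps every row from `parts`; unmatched rows get NULL for `shipments`'s columns.
Matching on t1.part_id = t2.part_id AND t1.branch = t2.branch. A NULL in a compared column never satisfies the condition.
Matched pairs: 0; unmatched t1 rows kept: 6.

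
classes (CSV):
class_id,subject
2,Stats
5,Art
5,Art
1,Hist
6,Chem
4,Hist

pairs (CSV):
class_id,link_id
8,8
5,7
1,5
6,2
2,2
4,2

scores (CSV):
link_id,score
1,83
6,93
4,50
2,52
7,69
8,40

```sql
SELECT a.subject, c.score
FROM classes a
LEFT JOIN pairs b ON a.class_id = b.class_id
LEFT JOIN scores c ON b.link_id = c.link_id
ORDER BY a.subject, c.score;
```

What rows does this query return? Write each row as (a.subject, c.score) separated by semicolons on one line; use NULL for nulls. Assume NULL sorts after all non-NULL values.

Joins associate left-to-right: classes LEFT JOIN pairs on class_id gives 6 intermediate row(s).
Then LEFT JOIN `scores c` on link_id: each of those 6 rows is kept; rows whose b.link_id has no match in c get NULL for c's columns.

(Art, 69); (Art, 69); (Chem, 52); (Hist, 52); (Hist, NULL); (Stats, 52)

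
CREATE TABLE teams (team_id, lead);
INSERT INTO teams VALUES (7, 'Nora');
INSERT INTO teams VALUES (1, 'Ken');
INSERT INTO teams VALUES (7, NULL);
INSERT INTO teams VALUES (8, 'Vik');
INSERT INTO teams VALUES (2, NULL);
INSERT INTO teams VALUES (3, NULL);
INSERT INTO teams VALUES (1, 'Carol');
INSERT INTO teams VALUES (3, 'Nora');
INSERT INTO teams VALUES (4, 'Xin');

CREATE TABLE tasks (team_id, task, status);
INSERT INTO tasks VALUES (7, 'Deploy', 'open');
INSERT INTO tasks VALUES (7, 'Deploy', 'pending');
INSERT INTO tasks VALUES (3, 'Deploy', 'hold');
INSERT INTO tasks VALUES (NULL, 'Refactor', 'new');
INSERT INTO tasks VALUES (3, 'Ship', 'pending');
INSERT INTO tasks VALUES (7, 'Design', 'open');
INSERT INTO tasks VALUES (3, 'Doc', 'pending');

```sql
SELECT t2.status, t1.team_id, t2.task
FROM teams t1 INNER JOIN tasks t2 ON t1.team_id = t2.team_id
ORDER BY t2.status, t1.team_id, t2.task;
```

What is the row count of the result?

12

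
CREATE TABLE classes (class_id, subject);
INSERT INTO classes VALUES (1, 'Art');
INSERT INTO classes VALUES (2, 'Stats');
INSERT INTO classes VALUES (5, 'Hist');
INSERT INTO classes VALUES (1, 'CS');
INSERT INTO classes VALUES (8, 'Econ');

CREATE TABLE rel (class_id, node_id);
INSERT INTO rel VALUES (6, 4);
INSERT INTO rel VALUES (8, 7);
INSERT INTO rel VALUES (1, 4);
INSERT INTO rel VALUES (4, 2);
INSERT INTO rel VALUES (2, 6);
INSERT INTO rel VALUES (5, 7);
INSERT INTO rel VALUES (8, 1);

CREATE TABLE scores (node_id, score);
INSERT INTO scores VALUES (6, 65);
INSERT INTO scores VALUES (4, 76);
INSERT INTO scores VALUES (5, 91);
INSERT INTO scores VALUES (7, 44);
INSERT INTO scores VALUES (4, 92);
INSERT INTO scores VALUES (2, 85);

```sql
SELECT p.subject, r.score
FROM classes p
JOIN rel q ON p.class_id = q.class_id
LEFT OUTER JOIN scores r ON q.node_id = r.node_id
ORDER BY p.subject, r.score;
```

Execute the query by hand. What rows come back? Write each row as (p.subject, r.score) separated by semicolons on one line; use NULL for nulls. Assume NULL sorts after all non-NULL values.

(Art, 76); (Art, 92); (CS, 76); (CS, 92); (Econ, 44); (Econ, NULL); (Hist, 44); (Stats, 65)

Step 1 — p INNER JOIN q on class_id → 6 row(s).
Then LEFT JOIN `scores r` on node_id: each of those 6 rows is kept; rows whose q.node_id has no match in r get NULL for r's columns.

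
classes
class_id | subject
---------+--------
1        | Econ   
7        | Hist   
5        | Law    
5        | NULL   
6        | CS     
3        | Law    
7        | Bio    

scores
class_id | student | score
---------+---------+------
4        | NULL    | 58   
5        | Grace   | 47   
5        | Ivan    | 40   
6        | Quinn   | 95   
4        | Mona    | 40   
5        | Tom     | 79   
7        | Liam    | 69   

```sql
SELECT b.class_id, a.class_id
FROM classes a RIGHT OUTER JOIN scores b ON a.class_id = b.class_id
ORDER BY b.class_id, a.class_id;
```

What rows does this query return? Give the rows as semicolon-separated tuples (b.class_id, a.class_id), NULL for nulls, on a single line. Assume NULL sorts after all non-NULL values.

RIGHT JOIN keeps every row from `scores`; unmatched rows get NULL for `classes`'s columns.
Matching on a.class_id = b.class_id.
- class_id=1: no matching b row.
- class_id=7: 1 matching b row(s), so 1 row(s) emitted.
- class_id=5: 3 matching b row(s), so 3 row(s) emitted.
- class_id=5: 3 matching b row(s), so 3 row(s) emitted.
- class_id=6: 1 matching b row(s), so 1 row(s) emitted.
- class_id=3: no matching b row.
- class_id=7: 1 matching b row(s), so 1 row(s) emitted.
- 2 row(s) from b found no a partner → padded with NULL.

(4, NULL); (4, NULL); (5, 5); (5, 5); (5, 5); (5, 5); (5, 5); (5, 5); (6, 6); (7, 7); (7, 7)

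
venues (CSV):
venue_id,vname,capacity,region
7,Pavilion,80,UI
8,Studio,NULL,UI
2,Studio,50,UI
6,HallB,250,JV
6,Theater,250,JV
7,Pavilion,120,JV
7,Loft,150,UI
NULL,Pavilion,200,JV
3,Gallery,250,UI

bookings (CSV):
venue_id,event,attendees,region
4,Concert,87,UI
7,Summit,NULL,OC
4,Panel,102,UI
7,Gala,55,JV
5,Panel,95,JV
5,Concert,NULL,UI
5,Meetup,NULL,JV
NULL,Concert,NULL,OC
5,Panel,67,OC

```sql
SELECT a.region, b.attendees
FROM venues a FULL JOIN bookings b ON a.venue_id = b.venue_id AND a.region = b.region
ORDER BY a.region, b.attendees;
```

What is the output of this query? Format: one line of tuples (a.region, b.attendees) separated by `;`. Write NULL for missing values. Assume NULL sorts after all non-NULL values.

(JV, 55); (JV, NULL); (JV, NULL); (JV, NULL); (UI, NULL); (UI, NULL); (UI, NULL); (UI, NULL); (UI, NULL); (NULL, 67); (NULL, 87); (NULL, 95); (NULL, 102); (NULL, NULL); (NULL, NULL); (NULL, NULL); (NULL, NULL)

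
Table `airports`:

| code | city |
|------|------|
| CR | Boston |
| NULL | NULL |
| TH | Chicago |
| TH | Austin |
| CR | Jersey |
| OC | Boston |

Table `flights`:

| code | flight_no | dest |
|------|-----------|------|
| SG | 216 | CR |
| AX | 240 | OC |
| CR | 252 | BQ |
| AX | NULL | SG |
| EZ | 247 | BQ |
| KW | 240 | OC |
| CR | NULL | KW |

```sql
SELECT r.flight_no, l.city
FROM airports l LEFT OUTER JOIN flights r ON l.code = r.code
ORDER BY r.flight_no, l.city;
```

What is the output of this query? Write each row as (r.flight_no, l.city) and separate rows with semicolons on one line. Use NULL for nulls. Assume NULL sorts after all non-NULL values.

(252, Boston); (252, Jersey); (NULL, Austin); (NULL, Boston); (NULL, Boston); (NULL, Chicago); (NULL, Jersey); (NULL, NULL)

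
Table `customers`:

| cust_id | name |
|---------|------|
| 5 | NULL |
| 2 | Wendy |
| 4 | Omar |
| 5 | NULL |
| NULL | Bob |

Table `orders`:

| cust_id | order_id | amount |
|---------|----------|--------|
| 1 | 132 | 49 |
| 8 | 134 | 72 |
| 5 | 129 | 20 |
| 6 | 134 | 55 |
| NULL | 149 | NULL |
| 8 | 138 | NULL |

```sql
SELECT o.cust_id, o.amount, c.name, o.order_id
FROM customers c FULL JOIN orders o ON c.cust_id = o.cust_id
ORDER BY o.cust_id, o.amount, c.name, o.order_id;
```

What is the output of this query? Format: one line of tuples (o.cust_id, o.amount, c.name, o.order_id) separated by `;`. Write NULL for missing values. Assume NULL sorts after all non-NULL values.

(1, 49, NULL, 132); (5, 20, NULL, 129); (5, 20, NULL, 129); (6, 55, NULL, 134); (8, 72, NULL, 134); (8, NULL, NULL, 138); (NULL, NULL, Bob, NULL); (NULL, NULL, Omar, NULL); (NULL, NULL, Wendy, NULL); (NULL, NULL, NULL, 149)

FULL OUTER JOIN keeps every row from both sides; unmatched rows get NULL for the other side's columns.
Matching on c.cust_id = o.cust_id. A NULL in a compared column never satisfies the condition.
- cust_id=5: 1 matching o row(s), so 1 row(s) emitted.
- cust_id=2: no o row matches, row kept with o columns NULL.
- cust_id=4: no o row matches, row kept with o columns NULL.
- cust_id=5: 1 matching o row(s), so 1 row(s) emitted.
- cust_id=NULL: no o row matches, row kept with o columns NULL.
- 5 row(s) from o found no c partner → padded with NULL.
After projecting and ordering:
o.cust_id | o.amount | c.name | o.order_id
1 | 49 | NULL | 132
5 | 20 | NULL | 129
5 | 20 | NULL | 129
6 | 55 | NULL | 134
8 | 72 | NULL | 134
8 | NULL | NULL | 138
NULL | NULL | Bob | NULL
NULL | NULL | Omar | NULL
NULL | NULL | Wendy | NULL
NULL | NULL | NULL | 149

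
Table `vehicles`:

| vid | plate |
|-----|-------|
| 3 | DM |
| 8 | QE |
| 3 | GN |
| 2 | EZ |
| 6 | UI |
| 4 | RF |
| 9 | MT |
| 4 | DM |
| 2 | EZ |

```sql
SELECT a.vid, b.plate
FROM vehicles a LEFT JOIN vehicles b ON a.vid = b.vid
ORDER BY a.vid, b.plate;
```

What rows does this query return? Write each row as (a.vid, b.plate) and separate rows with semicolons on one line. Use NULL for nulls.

(2, EZ); (2, EZ); (2, EZ); (2, EZ); (3, DM); (3, DM); (3, GN); (3, GN); (4, DM); (4, DM); (4, RF); (4, RF); (6, UI); (8, QE); (9, MT)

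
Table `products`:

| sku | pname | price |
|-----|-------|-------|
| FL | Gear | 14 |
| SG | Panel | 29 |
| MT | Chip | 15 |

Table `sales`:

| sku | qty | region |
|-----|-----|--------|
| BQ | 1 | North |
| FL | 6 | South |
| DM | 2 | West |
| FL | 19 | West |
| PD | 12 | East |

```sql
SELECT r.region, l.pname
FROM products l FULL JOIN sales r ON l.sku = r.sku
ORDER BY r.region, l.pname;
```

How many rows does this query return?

FULL OUTER JOIN keeps every row from both sides; unmatched rows get NULL for the other side's columns.
Matching on l.sku = r.sku.
- l[0] sku=FL → 2 match(es) in r → 2 row(s).
- l[1] sku=SG → no match; kept with NULLs on the r side.
- l[2] sku=MT → no match; kept with NULLs on the r side.
- 3 r row(s) had no l match → kept, l columns NULL.
Total: 2 matched + 5 padded = 7 rows.

7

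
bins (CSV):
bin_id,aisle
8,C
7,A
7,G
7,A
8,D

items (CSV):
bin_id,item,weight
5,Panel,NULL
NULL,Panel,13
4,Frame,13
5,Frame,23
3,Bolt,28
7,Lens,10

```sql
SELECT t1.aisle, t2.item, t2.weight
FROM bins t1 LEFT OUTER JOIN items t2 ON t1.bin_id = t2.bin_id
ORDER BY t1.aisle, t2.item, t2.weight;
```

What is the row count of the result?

5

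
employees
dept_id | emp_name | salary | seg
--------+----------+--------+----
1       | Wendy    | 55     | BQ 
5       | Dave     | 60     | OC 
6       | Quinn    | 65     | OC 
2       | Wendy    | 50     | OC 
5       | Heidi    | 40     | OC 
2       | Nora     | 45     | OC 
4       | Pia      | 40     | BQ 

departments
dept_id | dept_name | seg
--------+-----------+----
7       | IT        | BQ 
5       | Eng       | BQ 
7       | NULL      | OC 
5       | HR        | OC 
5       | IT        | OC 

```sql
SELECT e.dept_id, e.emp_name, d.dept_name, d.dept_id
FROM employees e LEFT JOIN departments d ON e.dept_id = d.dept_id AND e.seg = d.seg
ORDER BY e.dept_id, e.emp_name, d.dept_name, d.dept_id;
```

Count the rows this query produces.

9

LEFT JOIN keeps every row from `employees`; unmatched rows get NULL for `departments`'s columns.
Matching on e.dept_id = d.dept_id AND e.seg = d.seg.
- e[0] dept_id=1, seg=BQ → no match; kept with NULLs on the d side.
- e[1] dept_id=5, seg=OC → 2 match(es) in d → 2 row(s).
- e[2] dept_id=6, seg=OC → no match; kept with NULLs on the d side.
- e[3] dept_id=2, seg=OC → no match; kept with NULLs on the d side.
- e[4] dept_id=5, seg=OC → 2 match(es) in d → 2 row(s).
- e[5] dept_id=2, seg=OC → no match; kept with NULLs on the d side.
- e[6] dept_id=4, seg=BQ → no match; kept with NULLs on the d side.
Total: 4 matched + 5 padded = 9 rows.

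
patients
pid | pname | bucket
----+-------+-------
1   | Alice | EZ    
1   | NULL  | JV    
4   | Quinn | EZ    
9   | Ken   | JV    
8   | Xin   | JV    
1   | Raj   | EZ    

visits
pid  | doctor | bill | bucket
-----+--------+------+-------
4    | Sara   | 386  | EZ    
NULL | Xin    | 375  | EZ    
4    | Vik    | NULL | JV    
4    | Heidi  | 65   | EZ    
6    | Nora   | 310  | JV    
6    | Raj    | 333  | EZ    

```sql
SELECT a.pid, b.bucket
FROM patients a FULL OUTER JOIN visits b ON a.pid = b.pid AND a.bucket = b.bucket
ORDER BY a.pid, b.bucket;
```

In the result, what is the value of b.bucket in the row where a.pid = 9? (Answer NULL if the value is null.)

NULL

FULL OUTER JOIN keeps every row from both sides; unmatched rows get NULL for the other side's columns.
Matching on a.pid = b.pid AND a.bucket = b.bucket. A NULL in a compared column never satisfies the condition.
Matched pairs: 2; unmatched a rows kept: 5; unmatched b rows kept: 4.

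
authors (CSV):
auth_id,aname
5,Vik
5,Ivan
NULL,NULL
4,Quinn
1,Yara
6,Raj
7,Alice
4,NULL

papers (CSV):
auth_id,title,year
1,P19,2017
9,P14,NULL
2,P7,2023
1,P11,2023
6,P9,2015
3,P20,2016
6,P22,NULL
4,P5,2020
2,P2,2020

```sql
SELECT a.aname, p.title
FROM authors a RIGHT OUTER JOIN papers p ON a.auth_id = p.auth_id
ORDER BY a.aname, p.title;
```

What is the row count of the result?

10

RIGHT JOIN keeps every row from `papers`; unmatched rows get NULL for `authors`'s columns.
Matching on a.auth_id = p.auth_id. A NULL in a compared column never satisfies the condition.
Matched pairs: 6; unmatched p rows kept: 4.
Total: 6 matched + 4 padded = 10 rows.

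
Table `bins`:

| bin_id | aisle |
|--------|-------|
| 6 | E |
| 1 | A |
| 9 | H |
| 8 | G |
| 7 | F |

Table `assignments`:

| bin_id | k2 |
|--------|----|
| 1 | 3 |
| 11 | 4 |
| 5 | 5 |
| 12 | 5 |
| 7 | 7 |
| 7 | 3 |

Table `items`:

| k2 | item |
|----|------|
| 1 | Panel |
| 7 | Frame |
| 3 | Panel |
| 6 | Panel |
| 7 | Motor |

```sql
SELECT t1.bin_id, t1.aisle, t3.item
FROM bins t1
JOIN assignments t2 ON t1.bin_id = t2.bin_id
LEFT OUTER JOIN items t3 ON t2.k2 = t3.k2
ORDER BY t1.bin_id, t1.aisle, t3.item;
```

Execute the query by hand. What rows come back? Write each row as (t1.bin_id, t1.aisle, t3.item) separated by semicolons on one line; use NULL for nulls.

(1, A, Panel); (7, F, Frame); (7, F, Motor); (7, F, Panel)

Evaluate left to right. First `bins t1 INNER JOIN assignments t2` on bin_id: 3 row(s).
Then LEFT JOIN `items t3` on k2: each of those 3 rows is kept; rows whose t2.k2 has no match in t3 get NULL for t3's columns.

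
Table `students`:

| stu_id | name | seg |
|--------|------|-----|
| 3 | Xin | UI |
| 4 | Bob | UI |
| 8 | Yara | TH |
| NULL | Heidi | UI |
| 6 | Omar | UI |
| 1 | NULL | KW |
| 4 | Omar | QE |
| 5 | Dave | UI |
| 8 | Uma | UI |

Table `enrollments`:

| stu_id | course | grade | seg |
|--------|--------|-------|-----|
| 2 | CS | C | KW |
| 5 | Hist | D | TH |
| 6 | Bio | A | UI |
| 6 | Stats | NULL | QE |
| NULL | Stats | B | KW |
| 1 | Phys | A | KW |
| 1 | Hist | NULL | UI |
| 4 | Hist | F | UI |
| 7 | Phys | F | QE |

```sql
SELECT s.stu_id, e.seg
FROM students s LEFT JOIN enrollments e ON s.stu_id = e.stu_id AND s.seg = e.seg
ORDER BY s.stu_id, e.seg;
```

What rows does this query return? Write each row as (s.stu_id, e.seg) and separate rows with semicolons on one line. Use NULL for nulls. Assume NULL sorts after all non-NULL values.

(1, KW); (3, NULL); (4, UI); (4, NULL); (5, NULL); (6, UI); (8, NULL); (8, NULL); (NULL, NULL)

LEFT JOIN keeps every row from `students`; unmatched rows get NULL for `enrollments`'s columns.
Matching on s.stu_id = e.stu_id AND s.seg = e.seg. A NULL in a compared column never satisfies the condition.
- s[0] stu_id=3, seg=UI → no match; kept with NULLs on the e side.
- s[1] stu_id=4, seg=UI → 1 match(es) in e → 1 row(s).
- s[2] stu_id=8, seg=TH → no match; kept with NULLs on the e side.
- s[3] stu_id=NULL, seg=UI → no match; kept with NULLs on the e side.
- s[4] stu_id=6, seg=UI → 1 match(es) in e → 1 row(s).
- s[5] stu_id=1, seg=KW → 1 match(es) in e → 1 row(s).
- s[6] stu_id=4, seg=QE → no match; kept with NULLs on the e side.
- s[7] stu_id=5, seg=UI → no match; kept with NULLs on the e side.
- s[8] stu_id=8, seg=UI → no match; kept with NULLs on the e side.
After projecting and ordering:
s.stu_id | e.seg
1 | KW
3 | NULL
4 | UI
4 | NULL
5 | NULL
6 | UI
8 | NULL
8 | NULL
NULL | NULL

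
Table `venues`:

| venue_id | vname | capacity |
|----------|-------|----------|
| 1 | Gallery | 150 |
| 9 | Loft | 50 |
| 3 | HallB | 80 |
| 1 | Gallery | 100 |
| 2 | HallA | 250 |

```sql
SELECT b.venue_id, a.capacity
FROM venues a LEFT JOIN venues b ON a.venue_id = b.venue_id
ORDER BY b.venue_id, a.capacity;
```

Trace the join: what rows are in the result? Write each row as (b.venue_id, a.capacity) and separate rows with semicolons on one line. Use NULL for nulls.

LEFT JOIN keeps every row from `venues a`; unmatched rows get NULL for `venues b`'s columns.
Matching on a.venue_id = b.venue_id.
Matched pairs: 7; unmatched a rows kept: 0.

(1, 100); (1, 100); (1, 150); (1, 150); (2, 250); (3, 80); (9, 50)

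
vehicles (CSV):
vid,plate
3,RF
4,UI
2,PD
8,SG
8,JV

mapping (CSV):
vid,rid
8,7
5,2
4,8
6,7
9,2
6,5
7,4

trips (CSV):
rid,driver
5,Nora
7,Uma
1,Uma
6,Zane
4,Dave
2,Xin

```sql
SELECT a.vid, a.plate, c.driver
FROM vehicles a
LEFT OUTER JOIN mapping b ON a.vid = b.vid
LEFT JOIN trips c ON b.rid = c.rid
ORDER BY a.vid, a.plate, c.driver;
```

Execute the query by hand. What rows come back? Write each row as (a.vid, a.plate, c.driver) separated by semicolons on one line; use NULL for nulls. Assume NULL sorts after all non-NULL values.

(2, PD, NULL); (3, RF, NULL); (4, UI, NULL); (8, JV, Uma); (8, SG, Uma)

Step 1 — a LEFT JOIN b on vid → 5 row(s).
Then LEFT JOIN `trips c` on rid: each of those 5 rows is kept; rows whose b.rid has no match in c get NULL for c's columns.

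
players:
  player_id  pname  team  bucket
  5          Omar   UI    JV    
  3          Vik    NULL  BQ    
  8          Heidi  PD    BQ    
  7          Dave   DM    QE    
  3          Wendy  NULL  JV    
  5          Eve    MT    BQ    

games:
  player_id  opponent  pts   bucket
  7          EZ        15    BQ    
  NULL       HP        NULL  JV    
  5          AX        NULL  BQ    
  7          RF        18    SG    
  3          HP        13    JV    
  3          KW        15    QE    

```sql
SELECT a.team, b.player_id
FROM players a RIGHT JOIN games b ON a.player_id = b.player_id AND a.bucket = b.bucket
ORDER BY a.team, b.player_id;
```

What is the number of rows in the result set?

6

RIGHT JOIN keeps every row from `games`; unmatched rows get NULL for `players`'s columns.
Matching on a.player_id = b.player_id AND a.bucket = b.bucket. A NULL in a compared column never satisfies the condition.
- a (player_id=5, bucket=JV) has no partner in b.
- a (player_id=3, bucket=BQ) has no partner in b.
- a (player_id=8, bucket=BQ) has no partner in b.
- a (player_id=7, bucket=QE) has no partner in b.
- a (player_id=3, bucket=JV) pairs with 1 row(s) of b.
- a (player_id=5, bucket=BQ) pairs with 1 row(s) of b.
- plus 4 unmatched b row(s), each kept with NULL a columns.
Total: 2 matched + 4 padded = 6 rows.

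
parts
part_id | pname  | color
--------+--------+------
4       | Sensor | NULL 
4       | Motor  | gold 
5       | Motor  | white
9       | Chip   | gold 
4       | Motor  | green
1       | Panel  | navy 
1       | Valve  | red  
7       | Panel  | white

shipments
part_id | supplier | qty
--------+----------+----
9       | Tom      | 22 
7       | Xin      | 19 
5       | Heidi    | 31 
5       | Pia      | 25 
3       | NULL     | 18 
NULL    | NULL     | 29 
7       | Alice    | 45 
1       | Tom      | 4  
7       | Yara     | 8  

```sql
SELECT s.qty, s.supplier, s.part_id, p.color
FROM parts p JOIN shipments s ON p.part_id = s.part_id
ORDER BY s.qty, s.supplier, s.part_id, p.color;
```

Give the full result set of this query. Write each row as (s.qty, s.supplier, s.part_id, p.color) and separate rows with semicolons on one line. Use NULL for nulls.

INNER JOIN keeps only pairs where the ON condition holds.
Matching on p.part_id = s.part_id. A NULL in a compared column never satisfies the condition.
- p row (part_id=4): no match → dropped.
- p row (part_id=4): no match → dropped.
- p row (part_id=5): matches 2 s row(s) → 2 output row(s).
- p row (part_id=9): matches 1 s row(s) → 1 output row(s).
- p row (part_id=4): no match → dropped.
- p row (part_id=1): matches 1 s row(s) → 1 output row(s).
- p row (part_id=1): matches 1 s row(s) → 1 output row(s).
- p row (part_id=7): matches 3 s row(s) → 3 output row(s).
After projecting and ordering:
s.qty | s.supplier | s.part_id | p.color
4 | Tom | 1 | navy
4 | Tom | 1 | red
8 | Yara | 7 | white
19 | Xin | 7 | white
22 | Tom | 9 | gold
25 | Pia | 5 | white
31 | Heidi | 5 | white
45 | Alice | 7 | white

(4, Tom, 1, navy); (4, Tom, 1, red); (8, Yara, 7, white); (19, Xin, 7, white); (22, Tom, 9, gold); (25, Pia, 5, white); (31, Heidi, 5, white); (45, Alice, 7, white)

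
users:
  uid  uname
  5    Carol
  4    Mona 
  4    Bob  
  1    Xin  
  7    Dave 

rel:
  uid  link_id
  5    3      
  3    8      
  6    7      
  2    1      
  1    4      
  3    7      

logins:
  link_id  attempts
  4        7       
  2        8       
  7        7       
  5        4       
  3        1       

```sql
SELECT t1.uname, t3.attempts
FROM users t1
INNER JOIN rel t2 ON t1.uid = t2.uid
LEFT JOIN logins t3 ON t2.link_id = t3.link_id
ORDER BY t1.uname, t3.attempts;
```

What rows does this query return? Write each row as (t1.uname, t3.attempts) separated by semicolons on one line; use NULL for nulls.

(Carol, 1); (Xin, 7)

Evaluate left to right. First `users t1 INNER JOIN rel t2` on uid: 2 row(s).
Then LEFT JOIN `logins t3` on link_id: each of those 2 rows is kept; rows whose t2.link_id has no match in t3 get NULL for t3's columns.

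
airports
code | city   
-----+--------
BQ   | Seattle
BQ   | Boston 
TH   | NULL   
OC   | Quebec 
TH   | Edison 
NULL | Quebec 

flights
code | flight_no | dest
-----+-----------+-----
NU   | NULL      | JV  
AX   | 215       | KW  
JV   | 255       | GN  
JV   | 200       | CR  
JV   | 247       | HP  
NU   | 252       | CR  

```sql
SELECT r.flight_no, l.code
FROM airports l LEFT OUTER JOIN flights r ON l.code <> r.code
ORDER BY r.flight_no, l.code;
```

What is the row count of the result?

31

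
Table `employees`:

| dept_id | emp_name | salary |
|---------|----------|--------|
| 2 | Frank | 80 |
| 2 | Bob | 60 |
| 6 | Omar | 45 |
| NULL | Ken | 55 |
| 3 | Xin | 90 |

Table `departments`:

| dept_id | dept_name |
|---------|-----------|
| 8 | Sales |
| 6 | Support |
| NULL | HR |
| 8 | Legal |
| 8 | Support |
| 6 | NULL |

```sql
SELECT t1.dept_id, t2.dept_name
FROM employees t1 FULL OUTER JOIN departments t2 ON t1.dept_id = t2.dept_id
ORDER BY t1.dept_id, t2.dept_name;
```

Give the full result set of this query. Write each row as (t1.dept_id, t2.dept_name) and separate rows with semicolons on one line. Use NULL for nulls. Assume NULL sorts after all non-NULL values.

(2, NULL); (2, NULL); (3, NULL); (6, Support); (6, NULL); (NULL, HR); (NULL, Legal); (NULL, Sales); (NULL, Support); (NULL, NULL)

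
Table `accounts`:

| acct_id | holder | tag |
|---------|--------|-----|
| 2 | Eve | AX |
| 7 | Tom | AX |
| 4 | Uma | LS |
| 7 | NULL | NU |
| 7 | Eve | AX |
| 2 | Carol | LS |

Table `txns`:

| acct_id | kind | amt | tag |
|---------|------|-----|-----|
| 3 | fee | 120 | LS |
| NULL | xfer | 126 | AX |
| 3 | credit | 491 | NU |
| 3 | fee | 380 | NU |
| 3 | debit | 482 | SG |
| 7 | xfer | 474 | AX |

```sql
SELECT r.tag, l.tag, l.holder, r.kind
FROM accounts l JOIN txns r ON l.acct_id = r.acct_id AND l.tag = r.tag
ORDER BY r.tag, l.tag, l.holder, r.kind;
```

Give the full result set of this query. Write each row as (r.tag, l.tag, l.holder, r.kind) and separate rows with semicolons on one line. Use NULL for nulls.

INNER JOIN keeps only pairs where the ON condition holds.
Matching on l.acct_id = r.acct_id AND l.tag = r.tag. A NULL in a compared column never satisfies the condition.
- l[0] acct_id=2, tag=AX → no match; dropped.
- l[1] acct_id=7, tag=AX → 1 match(es) in r → 1 row(s).
- l[2] acct_id=4, tag=LS → no match; dropped.
- l[3] acct_id=7, tag=NU → no match; dropped.
- l[4] acct_id=7, tag=AX → 1 match(es) in r → 1 row(s).
- l[5] acct_id=2, tag=LS → no match; dropped.
After projecting and ordering:
r.tag | l.tag | l.holder | r.kind
AX | AX | Eve | xfer
AX | AX | Tom | xfer

(AX, AX, Eve, xfer); (AX, AX, Tom, xfer)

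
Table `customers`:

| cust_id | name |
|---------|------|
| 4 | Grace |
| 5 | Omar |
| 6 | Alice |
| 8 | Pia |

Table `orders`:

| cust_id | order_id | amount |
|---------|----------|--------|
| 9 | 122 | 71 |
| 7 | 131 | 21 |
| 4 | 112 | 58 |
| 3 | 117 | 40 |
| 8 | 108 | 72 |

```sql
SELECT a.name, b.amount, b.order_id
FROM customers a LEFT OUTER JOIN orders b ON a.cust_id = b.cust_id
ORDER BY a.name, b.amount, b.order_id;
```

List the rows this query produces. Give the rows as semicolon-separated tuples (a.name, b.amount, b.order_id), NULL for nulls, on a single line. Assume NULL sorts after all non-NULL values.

(Alice, NULL, NULL); (Grace, 58, 112); (Omar, NULL, NULL); (Pia, 72, 108)

LEFT JOIN keeps every row from `customers`; unmatched rows get NULL for `orders`'s columns.
Matching on a.cust_id = b.cust_id.
- cust_id=4: 1 matching b row(s), so 1 row(s) emitted.
- cust_id=5: no b row matches, row kept with b columns NULL.
- cust_id=6: no b row matches, row kept with b columns NULL.
- cust_id=8: 1 matching b row(s), so 1 row(s) emitted.
After projecting and ordering:
a.name | b.amount | b.order_id
Alice | NULL | NULL
Grace | 58 | 112
Omar | NULL | NULL
Pia | 72 | 108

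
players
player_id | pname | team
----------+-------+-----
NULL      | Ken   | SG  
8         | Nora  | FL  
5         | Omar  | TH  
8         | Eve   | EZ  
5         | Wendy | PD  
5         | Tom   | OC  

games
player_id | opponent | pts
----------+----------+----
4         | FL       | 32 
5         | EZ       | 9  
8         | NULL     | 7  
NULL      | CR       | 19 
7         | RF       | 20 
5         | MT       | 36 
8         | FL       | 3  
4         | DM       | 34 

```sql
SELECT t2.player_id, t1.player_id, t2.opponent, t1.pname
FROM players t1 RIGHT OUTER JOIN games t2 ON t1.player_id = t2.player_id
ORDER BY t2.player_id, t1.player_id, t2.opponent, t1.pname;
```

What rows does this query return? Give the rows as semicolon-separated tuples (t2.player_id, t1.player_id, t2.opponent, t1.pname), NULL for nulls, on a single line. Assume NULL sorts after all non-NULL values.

RIGHT JOIN keeps every row from `games`; unmatched rows get NULL for `players`'s columns.
Matching on t1.player_id = t2.player_id. A NULL in a compared column never satisfies the condition.
- t1 (player_id=NULL) has no partner in t2.
- t1 (player_id=8) pairs with 2 row(s) of t2.
- t1 (player_id=5) pairs with 2 row(s) of t2.
- t1 (player_id=8) pairs with 2 row(s) of t2.
- t1 (player_id=5) pairs with 2 row(s) of t2.
- t1 (player_id=5) pairs with 2 row(s) of t2.
- plus 4 unmatched t2 row(s), each kept with NULL t1 columns.

(4, NULL, DM, NULL); (4, NULL, FL, NULL); (5, 5, EZ, Omar); (5, 5, EZ, Tom); (5, 5, EZ, Wendy); (5, 5, MT, Omar); (5, 5, MT, Tom); (5, 5, MT, Wendy); (7, NULL, RF, NULL); (8, 8, FL, Eve); (8, 8, FL, Nora); (8, 8, NULL, Eve); (8, 8, NULL, Nora); (NULL, NULL, CR, NULL)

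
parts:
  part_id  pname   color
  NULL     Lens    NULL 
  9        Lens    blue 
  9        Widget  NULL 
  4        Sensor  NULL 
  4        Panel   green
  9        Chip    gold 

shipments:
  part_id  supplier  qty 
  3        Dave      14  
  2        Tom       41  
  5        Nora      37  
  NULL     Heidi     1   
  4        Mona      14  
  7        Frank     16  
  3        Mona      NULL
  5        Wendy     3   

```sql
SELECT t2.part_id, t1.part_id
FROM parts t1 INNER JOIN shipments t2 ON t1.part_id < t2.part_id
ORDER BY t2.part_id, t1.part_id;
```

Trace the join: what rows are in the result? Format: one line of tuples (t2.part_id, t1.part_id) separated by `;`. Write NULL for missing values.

(5, 4); (5, 4); (5, 4); (5, 4); (7, 4); (7, 4)

INNER JOIN keeps only pairs where the ON condition holds.
Matching on t1.part_id < t2.part_id. A NULL in a compared column never satisfies the condition.
- t1[0] part_id=NULL → no match; dropped.
- t1[1] part_id=9 → no match; dropped.
- t1[2] part_id=9 → no match; dropped.
- t1[3] part_id=4 → 3 match(es) in t2 → 3 row(s).
- t1[4] part_id=4 → 3 match(es) in t2 → 3 row(s).
- t1[5] part_id=9 → no match; dropped.
After projecting and ordering:
t2.part_id | t1.part_id
5 | 4
5 | 4
5 | 4
5 | 4
7 | 4
7 | 4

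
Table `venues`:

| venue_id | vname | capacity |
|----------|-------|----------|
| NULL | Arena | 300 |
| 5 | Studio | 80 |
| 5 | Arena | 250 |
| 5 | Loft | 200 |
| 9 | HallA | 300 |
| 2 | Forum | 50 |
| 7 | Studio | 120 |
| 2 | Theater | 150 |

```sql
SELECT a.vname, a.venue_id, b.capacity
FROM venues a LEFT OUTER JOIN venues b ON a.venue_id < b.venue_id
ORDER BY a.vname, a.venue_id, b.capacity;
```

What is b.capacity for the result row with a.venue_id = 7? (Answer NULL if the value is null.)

300

LEFT JOIN keeps every row from `venues a`; unmatched rows get NULL for `venues b`'s columns.
Matching on a.venue_id < b.venue_id. A NULL in a compared column never satisfies the condition.
- a row (venue_id=NULL): no match → kept, b columns NULL.
- a row (venue_id=5): matches 2 b row(s) → 2 output row(s).
- a row (venue_id=5): matches 2 b row(s) → 2 output row(s).
- a row (venue_id=5): matches 2 b row(s) → 2 output row(s).
- a row (venue_id=9): no match → kept, b columns NULL.
- a row (venue_id=2): matches 5 b row(s) → 5 output row(s).
- a row (venue_id=7): matches 1 b row(s) → 1 output row(s).
- a row (venue_id=2): matches 5 b row(s) → 5 output row(s).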